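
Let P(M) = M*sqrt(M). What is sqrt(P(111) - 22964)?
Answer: sqrt(-22964 + 111*sqrt(111)) ≈ 147.63*I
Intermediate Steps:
P(M) = M**(3/2)
sqrt(P(111) - 22964) = sqrt(111**(3/2) - 22964) = sqrt(111*sqrt(111) - 22964) = sqrt(-22964 + 111*sqrt(111))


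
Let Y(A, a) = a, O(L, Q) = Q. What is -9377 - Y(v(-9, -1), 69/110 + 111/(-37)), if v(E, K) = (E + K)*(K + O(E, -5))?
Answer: -1031209/110 ≈ -9374.6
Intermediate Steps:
v(E, K) = (-5 + K)*(E + K) (v(E, K) = (E + K)*(K - 5) = (E + K)*(-5 + K) = (-5 + K)*(E + K))
-9377 - Y(v(-9, -1), 69/110 + 111/(-37)) = -9377 - (69/110 + 111/(-37)) = -9377 - (69*(1/110) + 111*(-1/37)) = -9377 - (69/110 - 3) = -9377 - 1*(-261/110) = -9377 + 261/110 = -1031209/110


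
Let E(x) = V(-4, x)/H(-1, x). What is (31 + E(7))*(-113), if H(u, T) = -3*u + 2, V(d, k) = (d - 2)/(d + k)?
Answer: -17289/5 ≈ -3457.8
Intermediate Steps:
V(d, k) = (-2 + d)/(d + k)
H(u, T) = 2 - 3*u
E(x) = -6/(5*(-4 + x)) (E(x) = ((-2 - 4)/(-4 + x))/(2 - 3*(-1)) = (-6/(-4 + x))/(2 + 3) = -6/(-4 + x)/5 = -6/(-4 + x)*(⅕) = -6/(5*(-4 + x)))
(31 + E(7))*(-113) = (31 - 6/(-20 + 5*7))*(-113) = (31 - 6/(-20 + 35))*(-113) = (31 - 6/15)*(-113) = (31 - 6*1/15)*(-113) = (31 - ⅖)*(-113) = (153/5)*(-113) = -17289/5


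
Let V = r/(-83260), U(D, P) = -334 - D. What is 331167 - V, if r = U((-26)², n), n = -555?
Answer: 2757296341/8326 ≈ 3.3117e+5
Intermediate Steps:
r = -1010 (r = -334 - 1*(-26)² = -334 - 1*676 = -334 - 676 = -1010)
V = 101/8326 (V = -1010/(-83260) = -1010*(-1/83260) = 101/8326 ≈ 0.012131)
331167 - V = 331167 - 1*101/8326 = 331167 - 101/8326 = 2757296341/8326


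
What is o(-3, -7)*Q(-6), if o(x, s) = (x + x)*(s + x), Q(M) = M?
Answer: -360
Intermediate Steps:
o(x, s) = 2*x*(s + x) (o(x, s) = (2*x)*(s + x) = 2*x*(s + x))
o(-3, -7)*Q(-6) = (2*(-3)*(-7 - 3))*(-6) = (2*(-3)*(-10))*(-6) = 60*(-6) = -360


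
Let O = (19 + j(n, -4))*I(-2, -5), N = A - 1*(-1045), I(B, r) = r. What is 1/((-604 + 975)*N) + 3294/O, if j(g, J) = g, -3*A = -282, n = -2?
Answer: -4816409/124285 ≈ -38.753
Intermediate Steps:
A = 94 (A = -⅓*(-282) = 94)
N = 1139 (N = 94 - 1*(-1045) = 94 + 1045 = 1139)
O = -85 (O = (19 - 2)*(-5) = 17*(-5) = -85)
1/((-604 + 975)*N) + 3294/O = 1/((-604 + 975)*1139) + 3294/(-85) = (1/1139)/371 + 3294*(-1/85) = (1/371)*(1/1139) - 3294/85 = 1/422569 - 3294/85 = -4816409/124285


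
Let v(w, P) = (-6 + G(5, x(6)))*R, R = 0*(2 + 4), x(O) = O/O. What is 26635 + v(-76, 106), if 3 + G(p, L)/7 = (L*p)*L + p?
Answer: 26635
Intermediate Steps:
x(O) = 1
R = 0 (R = 0*6 = 0)
G(p, L) = -21 + 7*p + 7*p*L² (G(p, L) = -21 + 7*((L*p)*L + p) = -21 + 7*(p*L² + p) = -21 + 7*(p + p*L²) = -21 + (7*p + 7*p*L²) = -21 + 7*p + 7*p*L²)
v(w, P) = 0 (v(w, P) = (-6 + (-21 + 7*5 + 7*5*1²))*0 = (-6 + (-21 + 35 + 7*5*1))*0 = (-6 + (-21 + 35 + 35))*0 = (-6 + 49)*0 = 43*0 = 0)
26635 + v(-76, 106) = 26635 + 0 = 26635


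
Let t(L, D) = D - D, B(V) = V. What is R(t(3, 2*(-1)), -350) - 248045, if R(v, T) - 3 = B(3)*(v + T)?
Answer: -249092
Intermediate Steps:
t(L, D) = 0
R(v, T) = 3 + 3*T + 3*v (R(v, T) = 3 + 3*(v + T) = 3 + 3*(T + v) = 3 + (3*T + 3*v) = 3 + 3*T + 3*v)
R(t(3, 2*(-1)), -350) - 248045 = (3 + 3*(-350) + 3*0) - 248045 = (3 - 1050 + 0) - 248045 = -1047 - 248045 = -249092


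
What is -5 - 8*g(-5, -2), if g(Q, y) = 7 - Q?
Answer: -101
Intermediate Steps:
-5 - 8*g(-5, -2) = -5 - 8*(7 - 1*(-5)) = -5 - 8*(7 + 5) = -5 - 8*12 = -5 - 96 = -101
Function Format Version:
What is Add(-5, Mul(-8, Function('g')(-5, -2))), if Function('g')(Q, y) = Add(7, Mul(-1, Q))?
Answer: -101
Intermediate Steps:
Add(-5, Mul(-8, Function('g')(-5, -2))) = Add(-5, Mul(-8, Add(7, Mul(-1, -5)))) = Add(-5, Mul(-8, Add(7, 5))) = Add(-5, Mul(-8, 12)) = Add(-5, -96) = -101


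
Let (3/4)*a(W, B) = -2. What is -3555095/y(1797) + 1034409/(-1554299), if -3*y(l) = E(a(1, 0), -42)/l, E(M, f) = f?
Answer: -9929648058800511/21760186 ≈ -4.5632e+8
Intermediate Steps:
a(W, B) = -8/3 (a(W, B) = (4/3)*(-2) = -8/3)
y(l) = 14/l (y(l) = -(-14)/l = 14/l)
-3555095/y(1797) + 1034409/(-1554299) = -3555095/(14/1797) + 1034409/(-1554299) = -3555095/(14*(1/1797)) + 1034409*(-1/1554299) = -3555095/14/1797 - 1034409/1554299 = -3555095*1797/14 - 1034409/1554299 = -6388505715/14 - 1034409/1554299 = -9929648058800511/21760186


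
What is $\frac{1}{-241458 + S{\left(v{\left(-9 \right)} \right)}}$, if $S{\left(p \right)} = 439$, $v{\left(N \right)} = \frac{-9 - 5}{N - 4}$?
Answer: $- \frac{1}{241019} \approx -4.149 \cdot 10^{-6}$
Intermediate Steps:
$v{\left(N \right)} = - \frac{14}{-4 + N}$
$\frac{1}{-241458 + S{\left(v{\left(-9 \right)} \right)}} = \frac{1}{-241458 + 439} = \frac{1}{-241019} = - \frac{1}{241019}$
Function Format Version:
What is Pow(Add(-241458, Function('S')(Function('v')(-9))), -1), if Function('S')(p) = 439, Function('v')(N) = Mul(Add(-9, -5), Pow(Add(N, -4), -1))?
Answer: Rational(-1, 241019) ≈ -4.1490e-6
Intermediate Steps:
Function('v')(N) = Mul(-14, Pow(Add(-4, N), -1))
Pow(Add(-241458, Function('S')(Function('v')(-9))), -1) = Pow(Add(-241458, 439), -1) = Pow(-241019, -1) = Rational(-1, 241019)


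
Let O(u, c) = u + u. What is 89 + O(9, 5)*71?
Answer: 1367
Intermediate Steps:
O(u, c) = 2*u
89 + O(9, 5)*71 = 89 + (2*9)*71 = 89 + 18*71 = 89 + 1278 = 1367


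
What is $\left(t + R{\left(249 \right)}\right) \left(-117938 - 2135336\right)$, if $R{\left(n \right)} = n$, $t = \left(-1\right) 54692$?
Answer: $122674996382$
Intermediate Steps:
$t = -54692$
$\left(t + R{\left(249 \right)}\right) \left(-117938 - 2135336\right) = \left(-54692 + 249\right) \left(-117938 - 2135336\right) = \left(-54443\right) \left(-2253274\right) = 122674996382$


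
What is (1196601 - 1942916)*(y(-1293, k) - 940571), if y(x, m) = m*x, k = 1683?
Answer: 2326032497350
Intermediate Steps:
(1196601 - 1942916)*(y(-1293, k) - 940571) = (1196601 - 1942916)*(1683*(-1293) - 940571) = -746315*(-2176119 - 940571) = -746315*(-3116690) = 2326032497350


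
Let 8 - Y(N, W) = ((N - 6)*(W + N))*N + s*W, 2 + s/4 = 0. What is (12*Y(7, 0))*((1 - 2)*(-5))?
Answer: -2460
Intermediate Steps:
s = -8 (s = -8 + 4*0 = -8 + 0 = -8)
Y(N, W) = 8 + 8*W - N*(-6 + N)*(N + W) (Y(N, W) = 8 - (((N - 6)*(W + N))*N - 8*W) = 8 - (((-6 + N)*(N + W))*N - 8*W) = 8 - (N*(-6 + N)*(N + W) - 8*W) = 8 - (-8*W + N*(-6 + N)*(N + W)) = 8 + (8*W - N*(-6 + N)*(N + W)) = 8 + 8*W - N*(-6 + N)*(N + W))
(12*Y(7, 0))*((1 - 2)*(-5)) = (12*(8 - 1*7**3 + 6*7**2 + 8*0 - 1*0*7**2 + 6*7*0))*((1 - 2)*(-5)) = (12*(8 - 1*343 + 6*49 + 0 - 1*0*49 + 0))*(-1*(-5)) = (12*(8 - 343 + 294 + 0 + 0 + 0))*5 = (12*(-41))*5 = -492*5 = -2460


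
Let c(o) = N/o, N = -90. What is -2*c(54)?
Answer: 10/3 ≈ 3.3333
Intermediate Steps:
c(o) = -90/o
-2*c(54) = -(-180)/54 = -2*(-5/3) = 10/3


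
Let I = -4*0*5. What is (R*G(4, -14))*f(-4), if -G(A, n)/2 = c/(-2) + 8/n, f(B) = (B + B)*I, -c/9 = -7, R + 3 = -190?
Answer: 0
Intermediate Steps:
R = -193 (R = -3 - 190 = -193)
c = 63 (c = -9*(-7) = 63)
I = 0 (I = 0*5 = 0)
f(B) = 0 (f(B) = (B + B)*0 = (2*B)*0 = 0)
G(A, n) = 63 - 16/n (G(A, n) = -2*(63/(-2) + 8/n) = -2*(63*(-½) + 8/n) = -2*(-63/2 + 8/n) = 63 - 16/n)
(R*G(4, -14))*f(-4) = -193*(63 - 16/(-14))*0 = -193*(63 - 16*(-1/14))*0 = -193*(63 + 8/7)*0 = -193*449/7*0 = -86657/7*0 = 0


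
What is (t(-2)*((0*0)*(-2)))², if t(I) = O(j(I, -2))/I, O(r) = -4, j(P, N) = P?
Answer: 0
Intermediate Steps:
t(I) = -4/I
(t(-2)*((0*0)*(-2)))² = ((-4/(-2))*((0*0)*(-2)))² = ((-4*(-½))*(0*(-2)))² = (2*0)² = 0² = 0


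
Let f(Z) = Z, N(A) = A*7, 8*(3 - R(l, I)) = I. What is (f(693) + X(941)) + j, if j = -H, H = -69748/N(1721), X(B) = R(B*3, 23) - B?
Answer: -3333031/13768 ≈ -242.09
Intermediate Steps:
R(l, I) = 3 - I/8
N(A) = 7*A
X(B) = ⅛ - B (X(B) = (3 - ⅛*23) - B = (3 - 23/8) - B = ⅛ - B)
H = -9964/1721 (H = -69748/(7*1721) = -69748/12047 = -69748*1/12047 = -9964/1721 ≈ -5.7897)
j = 9964/1721 (j = -1*(-9964/1721) = 9964/1721 ≈ 5.7897)
(f(693) + X(941)) + j = (693 + (⅛ - 1*941)) + 9964/1721 = (693 + (⅛ - 941)) + 9964/1721 = (693 - 7527/8) + 9964/1721 = -1983/8 + 9964/1721 = -3333031/13768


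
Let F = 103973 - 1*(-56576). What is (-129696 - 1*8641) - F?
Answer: -298886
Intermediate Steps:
F = 160549 (F = 103973 + 56576 = 160549)
(-129696 - 1*8641) - F = (-129696 - 1*8641) - 1*160549 = (-129696 - 8641) - 160549 = -138337 - 160549 = -298886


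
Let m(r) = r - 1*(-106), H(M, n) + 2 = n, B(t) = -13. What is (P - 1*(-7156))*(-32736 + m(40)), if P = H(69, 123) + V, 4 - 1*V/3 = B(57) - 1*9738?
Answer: -1190903780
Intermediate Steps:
H(M, n) = -2 + n
V = 29265 (V = 12 - 3*(-13 - 1*9738) = 12 - 3*(-13 - 9738) = 12 - 3*(-9751) = 12 + 29253 = 29265)
m(r) = 106 + r (m(r) = r + 106 = 106 + r)
P = 29386 (P = (-2 + 123) + 29265 = 121 + 29265 = 29386)
(P - 1*(-7156))*(-32736 + m(40)) = (29386 - 1*(-7156))*(-32736 + (106 + 40)) = (29386 + 7156)*(-32736 + 146) = 36542*(-32590) = -1190903780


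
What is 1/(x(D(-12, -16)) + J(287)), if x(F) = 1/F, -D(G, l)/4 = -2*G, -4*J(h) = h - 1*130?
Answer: -96/3769 ≈ -0.025471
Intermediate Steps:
J(h) = 65/2 - h/4 (J(h) = -(h - 1*130)/4 = -(h - 130)/4 = -(-130 + h)/4 = 65/2 - h/4)
D(G, l) = 8*G (D(G, l) = -(-8)*G = 8*G)
1/(x(D(-12, -16)) + J(287)) = 1/(1/(8*(-12)) + (65/2 - ¼*287)) = 1/(1/(-96) + (65/2 - 287/4)) = 1/(-1/96 - 157/4) = 1/(-3769/96) = -96/3769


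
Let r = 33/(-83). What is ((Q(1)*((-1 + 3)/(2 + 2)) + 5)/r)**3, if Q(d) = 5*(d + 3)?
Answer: -71473375/1331 ≈ -53699.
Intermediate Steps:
r = -33/83 (r = 33*(-1/83) = -33/83 ≈ -0.39759)
Q(d) = 15 + 5*d (Q(d) = 5*(3 + d) = 15 + 5*d)
((Q(1)*((-1 + 3)/(2 + 2)) + 5)/r)**3 = (((15 + 5*1)*((-1 + 3)/(2 + 2)) + 5)/(-33/83))**3 = (((15 + 5)*(2/4) + 5)*(-83/33))**3 = ((20*(2*(1/4)) + 5)*(-83/33))**3 = ((20*(1/2) + 5)*(-83/33))**3 = ((10 + 5)*(-83/33))**3 = (15*(-83/33))**3 = (-415/11)**3 = -71473375/1331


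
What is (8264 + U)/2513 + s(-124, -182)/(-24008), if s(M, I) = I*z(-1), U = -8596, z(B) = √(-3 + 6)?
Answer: -332/2513 + 91*√3/12004 ≈ -0.11898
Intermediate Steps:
z(B) = √3
s(M, I) = I*√3
(8264 + U)/2513 + s(-124, -182)/(-24008) = (8264 - 8596)/2513 - 182*√3/(-24008) = -332*1/2513 - 182*√3*(-1/24008) = -332/2513 + 91*√3/12004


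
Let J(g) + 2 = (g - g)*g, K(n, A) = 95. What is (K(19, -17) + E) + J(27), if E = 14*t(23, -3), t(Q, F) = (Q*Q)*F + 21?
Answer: -21831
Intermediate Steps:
J(g) = -2 (J(g) = -2 + (g - g)*g = -2 + 0*g = -2 + 0 = -2)
t(Q, F) = 21 + F*Q² (t(Q, F) = Q²*F + 21 = F*Q² + 21 = 21 + F*Q²)
E = -21924 (E = 14*(21 - 3*23²) = 14*(21 - 3*529) = 14*(21 - 1587) = 14*(-1566) = -21924)
(K(19, -17) + E) + J(27) = (95 - 21924) - 2 = -21829 - 2 = -21831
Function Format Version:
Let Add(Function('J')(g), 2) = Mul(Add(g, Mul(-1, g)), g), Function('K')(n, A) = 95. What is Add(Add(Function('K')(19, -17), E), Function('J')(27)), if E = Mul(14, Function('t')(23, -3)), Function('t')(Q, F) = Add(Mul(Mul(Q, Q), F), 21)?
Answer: -21831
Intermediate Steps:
Function('J')(g) = -2 (Function('J')(g) = Add(-2, Mul(Add(g, Mul(-1, g)), g)) = Add(-2, Mul(0, g)) = Add(-2, 0) = -2)
Function('t')(Q, F) = Add(21, Mul(F, Pow(Q, 2))) (Function('t')(Q, F) = Add(Mul(Pow(Q, 2), F), 21) = Add(Mul(F, Pow(Q, 2)), 21) = Add(21, Mul(F, Pow(Q, 2))))
E = -21924 (E = Mul(14, Add(21, Mul(-3, Pow(23, 2)))) = Mul(14, Add(21, Mul(-3, 529))) = Mul(14, Add(21, -1587)) = Mul(14, -1566) = -21924)
Add(Add(Function('K')(19, -17), E), Function('J')(27)) = Add(Add(95, -21924), -2) = Add(-21829, -2) = -21831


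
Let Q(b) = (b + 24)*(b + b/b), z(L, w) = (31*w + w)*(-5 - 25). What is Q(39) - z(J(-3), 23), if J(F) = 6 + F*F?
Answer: 24600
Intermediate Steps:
J(F) = 6 + F**2
z(L, w) = -960*w (z(L, w) = (32*w)*(-30) = -960*w)
Q(b) = (1 + b)*(24 + b) (Q(b) = (24 + b)*(b + 1) = (24 + b)*(1 + b) = (1 + b)*(24 + b))
Q(39) - z(J(-3), 23) = (24 + 39**2 + 25*39) - (-960)*23 = (24 + 1521 + 975) - 1*(-22080) = 2520 + 22080 = 24600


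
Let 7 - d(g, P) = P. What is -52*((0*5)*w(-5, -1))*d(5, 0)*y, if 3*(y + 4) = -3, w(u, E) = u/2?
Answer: 0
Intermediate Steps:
d(g, P) = 7 - P
w(u, E) = u/2 (w(u, E) = u*(1/2) = u/2)
y = -5 (y = -4 + (1/3)*(-3) = -4 - 1 = -5)
-52*((0*5)*w(-5, -1))*d(5, 0)*y = -52*((0*5)*((1/2)*(-5)))*(7 - 1*0)*(-5) = -52*(0*(-5/2))*(7 + 0)*(-5) = -52*0*7*(-5) = -0*(-5) = -52*0 = 0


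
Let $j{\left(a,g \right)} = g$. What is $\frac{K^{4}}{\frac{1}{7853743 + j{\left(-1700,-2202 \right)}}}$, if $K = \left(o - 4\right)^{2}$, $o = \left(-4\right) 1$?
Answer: $131726999289856$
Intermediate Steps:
$o = -4$
$K = 64$ ($K = \left(-4 - 4\right)^{2} = \left(-8\right)^{2} = 64$)
$\frac{K^{4}}{\frac{1}{7853743 + j{\left(-1700,-2202 \right)}}} = \frac{64^{4}}{\frac{1}{7853743 - 2202}} = \frac{16777216}{\frac{1}{7851541}} = 16777216 \frac{1}{\frac{1}{7851541}} = 16777216 \cdot 7851541 = 131726999289856$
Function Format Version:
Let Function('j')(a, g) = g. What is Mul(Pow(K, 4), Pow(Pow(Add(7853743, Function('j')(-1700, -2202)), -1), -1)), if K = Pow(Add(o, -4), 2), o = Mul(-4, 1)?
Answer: 131726999289856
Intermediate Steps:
o = -4
K = 64 (K = Pow(Add(-4, -4), 2) = Pow(-8, 2) = 64)
Mul(Pow(K, 4), Pow(Pow(Add(7853743, Function('j')(-1700, -2202)), -1), -1)) = Mul(Pow(64, 4), Pow(Pow(Add(7853743, -2202), -1), -1)) = Mul(16777216, Pow(Pow(7851541, -1), -1)) = Mul(16777216, Pow(Rational(1, 7851541), -1)) = Mul(16777216, 7851541) = 131726999289856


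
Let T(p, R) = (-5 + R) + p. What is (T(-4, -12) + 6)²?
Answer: 225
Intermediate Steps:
T(p, R) = -5 + R + p
(T(-4, -12) + 6)² = ((-5 - 12 - 4) + 6)² = (-21 + 6)² = (-15)² = 225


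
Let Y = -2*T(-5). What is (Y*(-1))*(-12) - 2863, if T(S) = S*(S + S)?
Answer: -4063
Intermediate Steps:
T(S) = 2*S² (T(S) = S*(2*S) = 2*S²)
Y = -100 (Y = -4*(-5)² = -4*25 = -2*50 = -100)
(Y*(-1))*(-12) - 2863 = -100*(-1)*(-12) - 2863 = 100*(-12) - 2863 = -1200 - 2863 = -4063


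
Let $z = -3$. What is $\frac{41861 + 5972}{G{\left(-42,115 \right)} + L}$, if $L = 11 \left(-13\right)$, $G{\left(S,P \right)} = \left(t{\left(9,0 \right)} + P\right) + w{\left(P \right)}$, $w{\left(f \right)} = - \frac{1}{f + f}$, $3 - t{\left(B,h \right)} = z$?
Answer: $- \frac{11001590}{5061} \approx -2173.8$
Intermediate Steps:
$t{\left(B,h \right)} = 6$ ($t{\left(B,h \right)} = 3 - -3 = 3 + 3 = 6$)
$w{\left(f \right)} = - \frac{1}{2 f}$
$G{\left(S,P \right)} = 6 + P - \frac{1}{2 P}$ ($G{\left(S,P \right)} = \left(6 + P\right) - \frac{1}{2 P} = 6 + P - \frac{1}{2 P}$)
$L = -143$
$\frac{41861 + 5972}{G{\left(-42,115 \right)} + L} = \frac{41861 + 5972}{\left(6 + 115 - \frac{1}{2 \cdot 115}\right) - 143} = \frac{47833}{\left(6 + 115 - \frac{1}{230}\right) - 143} = \frac{47833}{\frac{27829}{230} - 143} = \frac{47833}{- \frac{5061}{230}} = 47833 \left(- \frac{230}{5061}\right) = - \frac{11001590}{5061}$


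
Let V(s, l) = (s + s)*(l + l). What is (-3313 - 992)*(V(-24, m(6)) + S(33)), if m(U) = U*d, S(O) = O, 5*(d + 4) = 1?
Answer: -9564849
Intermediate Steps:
d = -19/5 (d = -4 + (⅕)*1 = -4 + ⅕ = -19/5 ≈ -3.8000)
m(U) = -19*U/5 (m(U) = U*(-19/5) = -19*U/5)
V(s, l) = 4*l*s (V(s, l) = (2*s)*(2*l) = 4*l*s)
(-3313 - 992)*(V(-24, m(6)) + S(33)) = (-3313 - 992)*(4*(-19/5*6)*(-24) + 33) = -4305*(4*(-114/5)*(-24) + 33) = -4305*(10944/5 + 33) = -4305*11109/5 = -9564849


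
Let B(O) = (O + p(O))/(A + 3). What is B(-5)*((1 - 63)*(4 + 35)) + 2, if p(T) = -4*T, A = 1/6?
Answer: -217582/19 ≈ -11452.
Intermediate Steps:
A = 1/6 ≈ 0.16667
B(O) = -18*O/19 (B(O) = (O - 4*O)/(1/6 + 3) = (-3*O)/(19/6) = -3*O*(6/19) = -18*O/19)
B(-5)*((1 - 63)*(4 + 35)) + 2 = (-18/19*(-5))*((1 - 63)*(4 + 35)) + 2 = 90*(-62*39)/19 + 2 = (90/19)*(-2418) + 2 = -217620/19 + 2 = -217582/19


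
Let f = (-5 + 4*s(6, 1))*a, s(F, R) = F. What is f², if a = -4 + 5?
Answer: 361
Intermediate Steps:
a = 1
f = 19 (f = (-5 + 4*6)*1 = (-5 + 24)*1 = 19*1 = 19)
f² = 19² = 361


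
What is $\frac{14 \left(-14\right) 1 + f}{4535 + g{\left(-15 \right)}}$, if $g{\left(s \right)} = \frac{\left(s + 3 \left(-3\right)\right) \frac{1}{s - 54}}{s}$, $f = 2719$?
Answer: $\frac{870435}{1564567} \approx 0.55634$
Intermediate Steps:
$g{\left(s \right)} = \frac{-9 + s}{s \left(-54 + s\right)}$ ($g{\left(s \right)} = \frac{\left(s - 9\right) \frac{1}{-54 + s}}{s} = \frac{\left(-9 + s\right) \frac{1}{-54 + s}}{s} = \frac{\frac{1}{-54 + s} \left(-9 + s\right)}{s} = \frac{-9 + s}{s \left(-54 + s\right)}$)
$\frac{14 \left(-14\right) 1 + f}{4535 + g{\left(-15 \right)}} = \frac{14 \left(-14\right) 1 + 2719}{4535 + \frac{-9 - 15}{\left(-15\right) \left(-54 - 15\right)}} = \frac{\left(-196\right) 1 + 2719}{4535 - \frac{1}{15} \frac{1}{-69} \left(-24\right)} = \frac{-196 + 2719}{4535 - \left(- \frac{1}{1035}\right) \left(-24\right)} = \frac{2523}{4535 - \frac{8}{345}} = \frac{2523}{\frac{1564567}{345}} = 2523 \cdot \frac{345}{1564567} = \frac{870435}{1564567}$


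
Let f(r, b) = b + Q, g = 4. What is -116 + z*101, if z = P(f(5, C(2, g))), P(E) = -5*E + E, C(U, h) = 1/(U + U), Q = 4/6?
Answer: -1459/3 ≈ -486.33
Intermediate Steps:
Q = 2/3 (Q = 4*(1/6) = 2/3 ≈ 0.66667)
C(U, h) = 1/(2*U)
f(r, b) = 2/3 + b (f(r, b) = b + 2/3 = 2/3 + b)
P(E) = -4*E
z = -11/3 (z = -4*(2/3 + (1/2)/2) = -4*(2/3 + (1/2)*(1/2)) = -4*(2/3 + 1/4) = -4*11/12 = -11/3 ≈ -3.6667)
-116 + z*101 = -116 - 11/3*101 = -116 - 1111/3 = -1459/3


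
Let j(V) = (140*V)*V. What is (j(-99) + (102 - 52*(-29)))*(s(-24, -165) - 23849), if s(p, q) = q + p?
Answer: -33022202500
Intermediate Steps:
s(p, q) = p + q
j(V) = 140*V**2
(j(-99) + (102 - 52*(-29)))*(s(-24, -165) - 23849) = (140*(-99)**2 + (102 - 52*(-29)))*((-24 - 165) - 23849) = (140*9801 + (102 + 1508))*(-189 - 23849) = (1372140 + 1610)*(-24038) = 1373750*(-24038) = -33022202500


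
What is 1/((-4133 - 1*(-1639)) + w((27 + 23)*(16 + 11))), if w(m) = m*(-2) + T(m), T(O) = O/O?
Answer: -1/5193 ≈ -0.00019257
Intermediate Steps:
T(O) = 1
w(m) = 1 - 2*m (w(m) = m*(-2) + 1 = -2*m + 1 = 1 - 2*m)
1/((-4133 - 1*(-1639)) + w((27 + 23)*(16 + 11))) = 1/((-4133 - 1*(-1639)) + (1 - 2*(27 + 23)*(16 + 11))) = 1/((-4133 + 1639) + (1 - 100*27)) = 1/(-2494 + (1 - 2*1350)) = 1/(-2494 + (1 - 2700)) = 1/(-2494 - 2699) = 1/(-5193) = -1/5193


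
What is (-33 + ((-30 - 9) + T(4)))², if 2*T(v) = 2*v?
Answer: 4624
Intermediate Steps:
T(v) = v (T(v) = (2*v)/2 = v)
(-33 + ((-30 - 9) + T(4)))² = (-33 + ((-30 - 9) + 4))² = (-33 + (-39 + 4))² = (-33 - 35)² = (-68)² = 4624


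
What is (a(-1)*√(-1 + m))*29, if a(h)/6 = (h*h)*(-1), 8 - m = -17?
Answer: -348*√6 ≈ -852.42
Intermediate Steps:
m = 25 (m = 8 - 1*(-17) = 8 + 17 = 25)
a(h) = -6*h² (a(h) = 6*((h*h)*(-1)) = 6*(h²*(-1)) = 6*(-h²) = -6*h²)
(a(-1)*√(-1 + m))*29 = ((-6*(-1)²)*√(-1 + 25))*29 = ((-6*1)*√24)*29 = -12*√6*29 = -348*√6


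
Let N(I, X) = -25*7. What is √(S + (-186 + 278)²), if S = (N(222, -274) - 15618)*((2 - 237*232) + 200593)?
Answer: I*√2299626059 ≈ 47954.0*I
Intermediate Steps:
N(I, X) = -175
S = -2299634523 (S = (-175 - 15618)*((2 - 237*232) + 200593) = -15793*((2 - 54984) + 200593) = -15793*(-54982 + 200593) = -15793*145611 = -2299634523)
√(S + (-186 + 278)²) = √(-2299634523 + (-186 + 278)²) = √(-2299634523 + 92²) = √(-2299634523 + 8464) = √(-2299626059) = I*√2299626059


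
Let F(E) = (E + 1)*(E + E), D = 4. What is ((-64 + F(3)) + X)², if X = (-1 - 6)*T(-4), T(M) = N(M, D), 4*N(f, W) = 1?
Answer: 27889/16 ≈ 1743.1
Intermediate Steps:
F(E) = 2*E*(1 + E) (F(E) = (1 + E)*(2*E) = 2*E*(1 + E))
N(f, W) = ¼ (N(f, W) = (¼)*1 = ¼)
T(M) = ¼
X = -7/4 (X = (-1 - 6)*(¼) = -7*¼ = -7/4 ≈ -1.7500)
((-64 + F(3)) + X)² = ((-64 + 2*3*(1 + 3)) - 7/4)² = ((-64 + 2*3*4) - 7/4)² = ((-64 + 24) - 7/4)² = (-40 - 7/4)² = (-167/4)² = 27889/16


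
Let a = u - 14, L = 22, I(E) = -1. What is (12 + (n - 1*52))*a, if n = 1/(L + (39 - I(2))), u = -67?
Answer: 200799/62 ≈ 3238.7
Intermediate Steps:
a = -81 (a = -67 - 14 = -81)
n = 1/62 (n = 1/(22 + (39 - 1*(-1))) = 1/(22 + (39 + 1)) = 1/(22 + 40) = 1/62 ≈ 0.016129)
(12 + (n - 1*52))*a = (12 + (1/62 - 1*52))*(-81) = (12 + (1/62 - 52))*(-81) = (12 - 3223/62)*(-81) = -2479/62*(-81) = 200799/62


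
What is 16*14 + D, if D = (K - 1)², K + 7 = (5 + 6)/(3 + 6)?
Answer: 21865/81 ≈ 269.94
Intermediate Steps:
K = -52/9 (K = -7 + (5 + 6)/(3 + 6) = -7 + 11/9 = -52/9 ≈ -5.7778)
D = 3721/81 (D = (-52/9 - 1)² = (-61/9)² = 3721/81 ≈ 45.938)
16*14 + D = 16*14 + 3721/81 = 224 + 3721/81 = 21865/81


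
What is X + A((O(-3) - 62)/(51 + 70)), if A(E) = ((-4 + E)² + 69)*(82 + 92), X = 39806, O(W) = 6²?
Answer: 803836892/14641 ≈ 54903.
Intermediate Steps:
O(W) = 36
A(E) = 12006 + 174*(-4 + E)² (A(E) = (69 + (-4 + E)²)*174 = 12006 + 174*(-4 + E)²)
X + A((O(-3) - 62)/(51 + 70)) = 39806 + (12006 + 174*(-4 + (36 - 62)/(51 + 70))²) = 39806 + (12006 + 174*(-4 - 26/121)²) = 39806 + (12006 + 174*(-510/121)²) = 39806 + (12006 + 174*(260100/14641)) = 39806 + (12006 + 45257400/14641) = 39806 + 221037246/14641 = 803836892/14641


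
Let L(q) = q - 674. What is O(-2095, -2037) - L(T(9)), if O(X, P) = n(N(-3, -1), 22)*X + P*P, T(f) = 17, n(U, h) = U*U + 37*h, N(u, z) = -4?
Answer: 2411176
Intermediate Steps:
n(U, h) = U² + 37*h
L(q) = -674 + q
O(X, P) = P² + 830*X (O(X, P) = ((-4)² + 37*22)*X + P*P = (16 + 814)*X + P² = 830*X + P² = P² + 830*X)
O(-2095, -2037) - L(T(9)) = ((-2037)² + 830*(-2095)) - (-674 + 17) = (4149369 - 1738850) - 1*(-657) = 2410519 + 657 = 2411176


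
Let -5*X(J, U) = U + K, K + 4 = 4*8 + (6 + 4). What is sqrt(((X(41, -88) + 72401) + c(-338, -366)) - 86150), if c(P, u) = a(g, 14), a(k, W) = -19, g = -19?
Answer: I*sqrt(13758) ≈ 117.29*I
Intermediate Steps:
K = 38 (K = -4 + (4*8 + (6 + 4)) = -4 + (32 + 10) = -4 + 42 = 38)
X(J, U) = -38/5 - U/5 (X(J, U) = -(U + 38)/5 = -(38 + U)/5 = -38/5 - U/5)
c(P, u) = -19
sqrt(((X(41, -88) + 72401) + c(-338, -366)) - 86150) = sqrt((((-38/5 - 1/5*(-88)) + 72401) - 19) - 86150) = sqrt((((-38/5 + 88/5) + 72401) - 19) - 86150) = sqrt(((10 + 72401) - 19) - 86150) = sqrt((72411 - 19) - 86150) = sqrt(72392 - 86150) = sqrt(-13758) = I*sqrt(13758)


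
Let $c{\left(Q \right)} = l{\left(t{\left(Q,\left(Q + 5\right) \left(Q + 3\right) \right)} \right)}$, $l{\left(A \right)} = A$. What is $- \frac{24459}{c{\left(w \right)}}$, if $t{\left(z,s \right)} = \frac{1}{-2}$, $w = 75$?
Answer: $48918$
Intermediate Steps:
$t{\left(z,s \right)} = - \frac{1}{2}$
$c{\left(Q \right)} = - \frac{1}{2}$
$- \frac{24459}{c{\left(w \right)}} = - \frac{24459}{- \frac{1}{2}} = \left(-24459\right) \left(-2\right) = 48918$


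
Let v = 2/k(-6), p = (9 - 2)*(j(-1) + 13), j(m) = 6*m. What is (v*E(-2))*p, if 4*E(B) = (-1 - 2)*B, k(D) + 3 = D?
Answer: -49/3 ≈ -16.333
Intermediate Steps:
k(D) = -3 + D
E(B) = -3*B/4 (E(B) = ((-1 - 2)*B)/4 = (-3*B)/4 = -3*B/4)
p = 49 (p = (9 - 2)*(6*(-1) + 13) = 7*(-6 + 13) = 7*7 = 49)
v = -2/9 (v = 2/(-3 - 6) = 2/(-9) = 2*(-⅑) = -2/9 ≈ -0.22222)
(v*E(-2))*p = -(-1)*(-2)/6*49 = -2/9*3/2*49 = -⅓*49 = -49/3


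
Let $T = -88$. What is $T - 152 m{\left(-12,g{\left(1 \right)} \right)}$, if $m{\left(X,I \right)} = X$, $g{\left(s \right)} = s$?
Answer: $1736$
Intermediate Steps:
$T - 152 m{\left(-12,g{\left(1 \right)} \right)} = -88 - -1824 = -88 + 1824 = 1736$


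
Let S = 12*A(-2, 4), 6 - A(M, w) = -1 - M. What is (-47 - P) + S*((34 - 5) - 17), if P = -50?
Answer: 723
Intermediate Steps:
A(M, w) = 7 + M (A(M, w) = 6 - (-1 - M) = 6 + (1 + M) = 7 + M)
S = 60 (S = 12*(7 - 2) = 12*5 = 60)
(-47 - P) + S*((34 - 5) - 17) = (-47 - 1*(-50)) + 60*((34 - 5) - 17) = (-47 + 50) + 60*(29 - 17) = 3 + 60*12 = 3 + 720 = 723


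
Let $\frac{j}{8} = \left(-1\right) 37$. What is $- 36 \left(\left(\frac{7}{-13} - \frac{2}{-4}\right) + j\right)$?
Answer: $\frac{138546}{13} \approx 10657.0$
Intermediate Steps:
$j = -296$ ($j = 8 \left(\left(-1\right) 37\right) = 8 \left(-37\right) = -296$)
$- 36 \left(\left(\frac{7}{-13} - \frac{2}{-4}\right) + j\right) = - 36 \left(\left(\frac{7}{-13} - \frac{2}{-4}\right) - 296\right) = - 36 \left(\left(7 \left(- \frac{1}{13}\right) - - \frac{1}{2}\right) - 296\right) = - 36 \left(\left(- \frac{7}{13} + \frac{1}{2}\right) - 296\right) = - 36 \left(- \frac{1}{26} - 296\right) = \left(-36\right) \left(- \frac{7697}{26}\right) = \frac{138546}{13}$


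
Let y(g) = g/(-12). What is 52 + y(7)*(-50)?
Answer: 487/6 ≈ 81.167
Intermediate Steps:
y(g) = -g/12 (y(g) = g*(-1/12) = -g/12)
52 + y(7)*(-50) = 52 - 1/12*7*(-50) = 52 - 7/12*(-50) = 52 + 175/6 = 487/6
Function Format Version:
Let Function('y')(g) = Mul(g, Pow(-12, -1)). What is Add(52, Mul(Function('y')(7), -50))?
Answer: Rational(487, 6) ≈ 81.167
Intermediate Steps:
Function('y')(g) = Mul(Rational(-1, 12), g) (Function('y')(g) = Mul(g, Rational(-1, 12)) = Mul(Rational(-1, 12), g))
Add(52, Mul(Function('y')(7), -50)) = Add(52, Mul(Mul(Rational(-1, 12), 7), -50)) = Add(52, Mul(Rational(-7, 12), -50)) = Add(52, Rational(175, 6)) = Rational(487, 6)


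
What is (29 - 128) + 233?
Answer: 134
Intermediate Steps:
(29 - 128) + 233 = -99 + 233 = 134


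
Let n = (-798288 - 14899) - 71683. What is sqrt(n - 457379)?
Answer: I*sqrt(1342249) ≈ 1158.6*I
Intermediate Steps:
n = -884870 (n = -813187 - 71683 = -884870)
sqrt(n - 457379) = sqrt(-884870 - 457379) = sqrt(-1342249) = I*sqrt(1342249)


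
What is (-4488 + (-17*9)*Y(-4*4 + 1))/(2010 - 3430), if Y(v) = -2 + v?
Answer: 1887/1420 ≈ 1.3289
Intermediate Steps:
(-4488 + (-17*9)*Y(-4*4 + 1))/(2010 - 3430) = (-4488 + (-17*9)*(-2 + (-4*4 + 1)))/(2010 - 3430) = (-4488 - 153*(-2 + (-16 + 1)))/(-1420) = (-4488 - 153*(-2 - 15))*(-1/1420) = (-4488 - 153*(-17))*(-1/1420) = (-4488 + 2601)*(-1/1420) = -1887*(-1/1420) = 1887/1420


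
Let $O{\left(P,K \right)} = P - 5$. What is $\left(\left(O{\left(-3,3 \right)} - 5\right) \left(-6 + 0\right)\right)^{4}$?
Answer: $37015056$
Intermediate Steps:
$O{\left(P,K \right)} = -5 + P$ ($O{\left(P,K \right)} = P - 5 = -5 + P$)
$\left(\left(O{\left(-3,3 \right)} - 5\right) \left(-6 + 0\right)\right)^{4} = \left(\left(\left(-5 - 3\right) - 5\right) \left(-6 + 0\right)\right)^{4} = \left(\left(-8 - 5\right) \left(-6\right)\right)^{4} = \left(\left(-13\right) \left(-6\right)\right)^{4} = 78^{4} = 37015056$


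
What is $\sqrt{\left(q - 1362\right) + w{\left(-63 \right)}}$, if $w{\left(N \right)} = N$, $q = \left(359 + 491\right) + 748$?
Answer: $\sqrt{173} \approx 13.153$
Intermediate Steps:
$q = 1598$ ($q = 850 + 748 = 1598$)
$\sqrt{\left(q - 1362\right) + w{\left(-63 \right)}} = \sqrt{\left(1598 - 1362\right) - 63} = \sqrt{236 - 63} = \sqrt{173}$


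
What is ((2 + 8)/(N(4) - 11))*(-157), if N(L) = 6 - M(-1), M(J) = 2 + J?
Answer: 785/3 ≈ 261.67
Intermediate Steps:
N(L) = 5 (N(L) = 6 - (2 - 1) = 6 - 1*1 = 6 - 1 = 5)
((2 + 8)/(N(4) - 11))*(-157) = ((2 + 8)/(5 - 11))*(-157) = (10/(-6))*(-157) = (10*(-1/6))*(-157) = -5/3*(-157) = 785/3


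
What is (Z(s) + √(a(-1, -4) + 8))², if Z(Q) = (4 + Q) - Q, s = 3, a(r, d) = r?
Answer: (4 + √7)² ≈ 44.166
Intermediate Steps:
Z(Q) = 4
(Z(s) + √(a(-1, -4) + 8))² = (4 + √(-1 + 8))² = (4 + √7)²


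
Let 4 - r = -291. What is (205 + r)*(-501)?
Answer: -250500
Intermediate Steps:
r = 295 (r = 4 - 1*(-291) = 4 + 291 = 295)
(205 + r)*(-501) = (205 + 295)*(-501) = 500*(-501) = -250500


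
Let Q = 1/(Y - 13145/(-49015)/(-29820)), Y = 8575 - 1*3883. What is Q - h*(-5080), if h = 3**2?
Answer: 62709143358517980/1371591055691 ≈ 45720.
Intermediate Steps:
h = 9
Y = 4692 (Y = 8575 - 3883 = 4692)
Q = 292325460/1371591055691 (Q = 1/(4692 - 13145/(-49015)/(-29820)) = 1/(4692 - 13145*(-1/49015)*(-1/29820)) = 1/(4692 + (2629/9803)*(-1/29820)) = 1/(4692 - 2629/292325460) = 1/(1371591055691/292325460) = 292325460/1371591055691 ≈ 0.00021313)
Q - h*(-5080) = 292325460/1371591055691 - 9*(-5080) = 292325460/1371591055691 - 1*(-45720) = 292325460/1371591055691 + 45720 = 62709143358517980/1371591055691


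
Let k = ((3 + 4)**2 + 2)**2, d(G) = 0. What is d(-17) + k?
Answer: 2601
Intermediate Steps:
k = 2601 (k = (7**2 + 2)**2 = (49 + 2)**2 = 51**2 = 2601)
d(-17) + k = 0 + 2601 = 2601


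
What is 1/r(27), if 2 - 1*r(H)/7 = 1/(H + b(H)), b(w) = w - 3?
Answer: 51/707 ≈ 0.072136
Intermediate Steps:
b(w) = -3 + w
r(H) = 14 - 7/(-3 + 2*H) (r(H) = 14 - 7/(H + (-3 + H)) = 14 - 7/(-3 + 2*H))
1/r(27) = 1/(7*(-7 + 4*27)/(-3 + 2*27)) = 1/(7*(-7 + 108)/(-3 + 54)) = 1/(7*101/51) = 1/(7*(1/51)*101) = 1/(707/51) = 51/707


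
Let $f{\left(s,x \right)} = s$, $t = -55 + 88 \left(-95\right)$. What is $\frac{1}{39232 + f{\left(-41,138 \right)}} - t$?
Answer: $\frac{329792266}{39191} \approx 8415.0$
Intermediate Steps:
$t = -8415$ ($t = -55 - 8360 = -8415$)
$\frac{1}{39232 + f{\left(-41,138 \right)}} - t = \frac{1}{39232 - 41} - -8415 = \frac{1}{39191} + 8415 = \frac{329792266}{39191}$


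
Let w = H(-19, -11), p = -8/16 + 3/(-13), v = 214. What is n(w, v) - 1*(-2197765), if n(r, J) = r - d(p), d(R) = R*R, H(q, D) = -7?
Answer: 1485684047/676 ≈ 2.1978e+6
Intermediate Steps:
p = -19/26 (p = -8*1/16 + 3*(-1/13) = -½ - 3/13 = -19/26 ≈ -0.73077)
d(R) = R²
w = -7
n(r, J) = -361/676 + r (n(r, J) = r - (-19/26)² = r - 1*361/676 = r - 361/676 = -361/676 + r)
n(w, v) - 1*(-2197765) = (-361/676 - 7) - 1*(-2197765) = -5093/676 + 2197765 = 1485684047/676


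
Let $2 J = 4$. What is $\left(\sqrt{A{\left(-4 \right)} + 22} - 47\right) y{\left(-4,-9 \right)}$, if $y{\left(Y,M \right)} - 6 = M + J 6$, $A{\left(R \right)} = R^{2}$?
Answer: $-423 + 9 \sqrt{38} \approx -367.52$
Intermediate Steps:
$J = 2$ ($J = \frac{1}{2} \cdot 4 = 2$)
$y{\left(Y,M \right)} = 18 + M$ ($y{\left(Y,M \right)} = 6 + \left(M + 2 \cdot 6\right) = 6 + \left(M + 12\right) = 6 + \left(12 + M\right) = 18 + M$)
$\left(\sqrt{A{\left(-4 \right)} + 22} - 47\right) y{\left(-4,-9 \right)} = \left(\sqrt{\left(-4\right)^{2} + 22} - 47\right) \left(18 - 9\right) = \left(\sqrt{16 + 22} - 47\right) 9 = \left(\sqrt{38} - 47\right) 9 = \left(-47 + \sqrt{38}\right) 9 = -423 + 9 \sqrt{38}$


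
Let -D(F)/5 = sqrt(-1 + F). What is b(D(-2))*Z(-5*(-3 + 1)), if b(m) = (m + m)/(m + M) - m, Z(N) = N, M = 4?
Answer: 50*(-2*sqrt(3) + 15*I)/(4*I + 5*sqrt(3)) ≈ 16.484 + 78.989*I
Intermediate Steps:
D(F) = -5*sqrt(-1 + F)
b(m) = -m + 2*m/(4 + m) (b(m) = (m + m)/(m + 4) - m = (2*m)/(4 + m) - m = 2*m/(4 + m) - m = -m + 2*m/(4 + m))
b(D(-2))*Z(-5*(-3 + 1)) = (-(-5*sqrt(-1 - 2))*(2 - 5*sqrt(-1 - 2))/(4 - 5*sqrt(-1 - 2)))*(-5*(-3 + 1)) = (-(-5*I*sqrt(3))*(2 - 5*I*sqrt(3))/(4 - 5*I*sqrt(3)))*(-5*(-2)) = -(-5*I*sqrt(3))*(2 - 5*I*sqrt(3))/(4 - 5*I*sqrt(3))*10 = (5*I*sqrt(3)*(2 - 5*I*sqrt(3))/(4 - 5*I*sqrt(3)))*10 = 50*I*sqrt(3)*(2 - 5*I*sqrt(3))/(4 - 5*I*sqrt(3))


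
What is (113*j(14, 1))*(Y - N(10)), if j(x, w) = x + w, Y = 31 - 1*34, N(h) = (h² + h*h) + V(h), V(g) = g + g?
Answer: -377985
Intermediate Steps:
V(g) = 2*g
N(h) = 2*h + 2*h² (N(h) = (h² + h*h) + 2*h = (h² + h²) + 2*h = 2*h² + 2*h = 2*h + 2*h²)
Y = -3 (Y = 31 - 34 = -3)
j(x, w) = w + x
(113*j(14, 1))*(Y - N(10)) = (113*(1 + 14))*(-3 - 2*10*(1 + 10)) = (113*15)*(-3 - 2*10*11) = 1695*(-3 - 1*220) = 1695*(-3 - 220) = 1695*(-223) = -377985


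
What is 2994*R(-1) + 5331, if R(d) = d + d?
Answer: -657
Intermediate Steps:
R(d) = 2*d
2994*R(-1) + 5331 = 2994*(2*(-1)) + 5331 = 2994*(-2) + 5331 = -5988 + 5331 = -657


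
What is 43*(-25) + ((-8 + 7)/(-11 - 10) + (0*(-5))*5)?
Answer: -22574/21 ≈ -1075.0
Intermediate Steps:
43*(-25) + ((-8 + 7)/(-11 - 10) + (0*(-5))*5) = -1075 + (-1/(-21) + 0*5) = -1075 + (-1*(-1/21) + 0) = -1075 + (1/21 + 0) = -1075 + 1/21 = -22574/21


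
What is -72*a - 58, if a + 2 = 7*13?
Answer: -6466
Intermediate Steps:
a = 89 (a = -2 + 7*13 = -2 + 91 = 89)
-72*a - 58 = -72*89 - 58 = -6408 - 58 = -6466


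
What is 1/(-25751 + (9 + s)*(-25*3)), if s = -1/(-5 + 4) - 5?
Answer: -1/26126 ≈ -3.8276e-5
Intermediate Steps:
s = -4 (s = -1/(-1) - 5 = -1*(-1) - 5 = 1 - 5 = -4)
1/(-25751 + (9 + s)*(-25*3)) = 1/(-25751 + (9 - 4)*(-25*3)) = 1/(-25751 + 5*(-75)) = 1/(-25751 - 375) = 1/(-26126) = -1/26126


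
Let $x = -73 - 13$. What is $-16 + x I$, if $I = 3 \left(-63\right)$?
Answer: $16238$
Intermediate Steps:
$x = -86$
$I = -189$
$-16 + x I = -16 - -16254 = -16 + 16254 = 16238$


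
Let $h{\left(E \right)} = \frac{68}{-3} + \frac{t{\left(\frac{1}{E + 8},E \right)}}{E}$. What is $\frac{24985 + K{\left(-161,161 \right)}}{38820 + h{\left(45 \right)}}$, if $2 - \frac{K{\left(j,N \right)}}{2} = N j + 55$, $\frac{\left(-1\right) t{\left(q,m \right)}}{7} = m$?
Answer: $\frac{230163}{116371} \approx 1.9778$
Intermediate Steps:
$t{\left(q,m \right)} = - 7 m$
$K{\left(j,N \right)} = -106 - 2 N j$ ($K{\left(j,N \right)} = 4 - 2 \left(N j + 55\right) = 4 - 2 \left(55 + N j\right) = 4 - \left(110 + 2 N j\right) = -106 - 2 N j$)
$h{\left(E \right)} = - \frac{89}{3}$ ($h{\left(E \right)} = \frac{68}{-3} + \frac{\left(-7\right) E}{E} = 68 \left(- \frac{1}{3}\right) - 7 = - \frac{68}{3} - 7 = - \frac{89}{3}$)
$\frac{24985 + K{\left(-161,161 \right)}}{38820 + h{\left(45 \right)}} = \frac{24985 - \left(106 + 322 \left(-161\right)\right)}{38820 - \frac{89}{3}} = \frac{24985 + \left(-106 + 51842\right)}{\frac{116371}{3}} = \left(24985 + 51736\right) \frac{3}{116371} = 76721 \cdot \frac{3}{116371} = \frac{230163}{116371}$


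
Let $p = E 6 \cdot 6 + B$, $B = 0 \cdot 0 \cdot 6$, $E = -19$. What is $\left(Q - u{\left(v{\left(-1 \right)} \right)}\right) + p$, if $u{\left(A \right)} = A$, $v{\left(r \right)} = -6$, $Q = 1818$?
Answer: $1140$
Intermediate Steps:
$B = 0$ ($B = 0 \cdot 6 = 0$)
$p = -684$ ($p = - 19 \cdot 6 \cdot 6 + 0 = \left(-19\right) 36 + 0 = -684 + 0 = -684$)
$\left(Q - u{\left(v{\left(-1 \right)} \right)}\right) + p = \left(1818 - -6\right) - 684 = \left(1818 + 6\right) - 684 = 1824 - 684 = 1140$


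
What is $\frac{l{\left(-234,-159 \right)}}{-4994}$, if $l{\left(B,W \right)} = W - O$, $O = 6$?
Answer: $\frac{15}{454} \approx 0.03304$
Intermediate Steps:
$l{\left(B,W \right)} = -6 + W$ ($l{\left(B,W \right)} = W - 6 = -6 + W$)
$\frac{l{\left(-234,-159 \right)}}{-4994} = \frac{-6 - 159}{-4994} = \left(-165\right) \left(- \frac{1}{4994}\right) = \frac{15}{454}$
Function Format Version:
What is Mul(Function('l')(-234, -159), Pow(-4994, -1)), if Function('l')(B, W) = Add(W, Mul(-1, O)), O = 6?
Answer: Rational(15, 454) ≈ 0.033040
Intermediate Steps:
Function('l')(B, W) = Add(-6, W) (Function('l')(B, W) = Add(W, Mul(-1, 6)) = Add(W, -6) = Add(-6, W))
Mul(Function('l')(-234, -159), Pow(-4994, -1)) = Mul(Add(-6, -159), Pow(-4994, -1)) = Mul(-165, Rational(-1, 4994)) = Rational(15, 454)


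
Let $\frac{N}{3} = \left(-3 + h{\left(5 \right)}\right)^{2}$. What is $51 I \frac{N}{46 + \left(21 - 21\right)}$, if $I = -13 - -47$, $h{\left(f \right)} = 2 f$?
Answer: $\frac{127449}{23} \approx 5541.3$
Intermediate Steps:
$I = 34$ ($I = -13 + 47 = 34$)
$N = 147$ ($N = 3 \left(-3 + 2 \cdot 5\right)^{2} = 3 \left(-3 + 10\right)^{2} = 3 \cdot 7^{2} = 3 \cdot 49 = 147$)
$51 I \frac{N}{46 + \left(21 - 21\right)} = 51 \cdot 34 \frac{147}{46 + \left(21 - 21\right)} = 1734 \frac{147}{46 + \left(21 - 21\right)} = 1734 \frac{147}{46 + 0} = 1734 \cdot \frac{147}{46} = \frac{127449}{23}$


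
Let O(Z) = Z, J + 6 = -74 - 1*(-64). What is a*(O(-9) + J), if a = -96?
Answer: 2400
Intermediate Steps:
J = -16 (J = -6 + (-74 - 1*(-64)) = -6 + (-74 + 64) = -6 - 10 = -16)
a*(O(-9) + J) = -96*(-9 - 16) = -96*(-25) = 2400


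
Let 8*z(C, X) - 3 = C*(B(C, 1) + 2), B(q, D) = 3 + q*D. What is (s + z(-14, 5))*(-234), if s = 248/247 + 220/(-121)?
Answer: -2995173/836 ≈ -3582.7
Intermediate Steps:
B(q, D) = 3 + D*q
z(C, X) = 3/8 + C*(5 + C)/8 (z(C, X) = 3/8 + (C*((3 + 1*C) + 2))/8 = 3/8 + (C*((3 + C) + 2))/8 = 3/8 + (C*(5 + C))/8 = 3/8 + C*(5 + C)/8)
s = -2212/2717 (s = 248*(1/247) + 220*(-1/121) = 248/247 - 20/11 = -2212/2717 ≈ -0.81413)
(s + z(-14, 5))*(-234) = (-2212/2717 + (3/8 + (1/8)*(-14)**2 + (5/8)*(-14)))*(-234) = (-2212/2717 + (3/8 + (1/8)*196 - 35/4))*(-234) = (-2212/2717 + (3/8 + 49/2 - 35/4))*(-234) = (-2212/2717 + 129/8)*(-234) = (332797/21736)*(-234) = -2995173/836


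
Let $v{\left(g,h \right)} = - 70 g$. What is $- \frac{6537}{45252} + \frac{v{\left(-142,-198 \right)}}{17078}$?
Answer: $\frac{56360999}{128802276} \approx 0.43758$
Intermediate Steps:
$- \frac{6537}{45252} + \frac{v{\left(-142,-198 \right)}}{17078} = - \frac{6537}{45252} + \frac{\left(-70\right) \left(-142\right)}{17078} = \left(-6537\right) \frac{1}{45252} + 9940 \cdot \frac{1}{17078} = - \frac{2179}{15084} + \frac{4970}{8539} = \frac{56360999}{128802276}$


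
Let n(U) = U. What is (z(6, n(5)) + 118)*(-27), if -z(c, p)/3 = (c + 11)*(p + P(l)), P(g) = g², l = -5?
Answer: 38124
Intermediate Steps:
z(c, p) = -3*(11 + c)*(25 + p) (z(c, p) = -3*(c + 11)*(p + (-5)²) = -3*(11 + c)*(p + 25) = -3*(11 + c)*(25 + p))
(z(6, n(5)) + 118)*(-27) = ((-825 - 75*6 - 33*5 - 3*6*5) + 118)*(-27) = ((-825 - 450 - 165 - 90) + 118)*(-27) = (-1530 + 118)*(-27) = -1412*(-27) = 38124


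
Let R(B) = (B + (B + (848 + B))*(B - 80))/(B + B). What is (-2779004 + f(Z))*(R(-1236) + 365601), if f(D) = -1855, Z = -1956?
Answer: -208942094387743/206 ≈ -1.0143e+12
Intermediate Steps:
R(B) = (B + (-80 + B)*(848 + 2*B))/(2*B) (R(B) = (B + (848 + 2*B)*(-80 + B))/((2*B)) = (B + (-80 + B)*(848 + 2*B))*(1/(2*B)) = (B + (-80 + B)*(848 + 2*B))/(2*B))
(-2779004 + f(Z))*(R(-1236) + 365601) = (-2779004 - 1855)*((689/2 - 1236 - 33920/(-1236)) + 365601) = -2780859*((689/2 - 1236 - 33920*(-1/1236)) + 365601) = -2780859*((689/2 - 1236 + 8480/309) + 365601) = -2780859*(-533987/618 + 365601) = -2780859*225407431/618 = -208942094387743/206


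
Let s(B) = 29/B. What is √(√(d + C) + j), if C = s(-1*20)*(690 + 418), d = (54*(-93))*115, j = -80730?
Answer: √(-2018250 + 5*I*√14478415)/5 ≈ 1.3392 + 284.13*I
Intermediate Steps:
d = -577530 (d = -5022*115 = -577530)
C = -8033/5 (C = (29/((-1*20)))*(690 + 418) = (29/(-20))*1108 = (29*(-1/20))*1108 = -29/20*1108 = -8033/5 ≈ -1606.6)
√(√(d + C) + j) = √(√(-577530 - 8033/5) - 80730) = √(√(-2895683/5) - 80730) = √(I*√14478415/5 - 80730) = √(-80730 + I*√14478415/5)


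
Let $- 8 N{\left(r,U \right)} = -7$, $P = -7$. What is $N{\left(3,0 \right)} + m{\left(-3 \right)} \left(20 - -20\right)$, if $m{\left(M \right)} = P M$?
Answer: $\frac{6727}{8} \approx 840.88$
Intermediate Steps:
$N{\left(r,U \right)} = \frac{7}{8}$ ($N{\left(r,U \right)} = \left(- \frac{1}{8}\right) \left(-7\right) = \frac{7}{8}$)
$m{\left(M \right)} = - 7 M$
$N{\left(3,0 \right)} + m{\left(-3 \right)} \left(20 - -20\right) = \frac{7}{8} + \left(-7\right) \left(-3\right) \left(20 - -20\right) = \frac{7}{8} + 21 \left(20 + 20\right) = \frac{7}{8} + 21 \cdot 40 = \frac{7}{8} + 840 = \frac{6727}{8}$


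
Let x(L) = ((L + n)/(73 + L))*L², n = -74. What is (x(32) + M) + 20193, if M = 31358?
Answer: 255707/5 ≈ 51141.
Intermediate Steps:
x(L) = L²*(-74 + L)/(73 + L) (x(L) = ((L - 74)/(73 + L))*L² = ((-74 + L)/(73 + L))*L² = L²*(-74 + L)/(73 + L))
(x(32) + M) + 20193 = (32²*(-74 + 32)/(73 + 32) + 31358) + 20193 = (1024*(-42)/105 + 31358) + 20193 = (1024*(1/105)*(-42) + 31358) + 20193 = (-2048/5 + 31358) + 20193 = 154742/5 + 20193 = 255707/5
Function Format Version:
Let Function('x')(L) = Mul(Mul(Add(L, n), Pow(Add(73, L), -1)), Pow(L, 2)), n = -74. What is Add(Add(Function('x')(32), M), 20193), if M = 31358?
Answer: Rational(255707, 5) ≈ 51141.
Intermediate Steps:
Function('x')(L) = Mul(Pow(L, 2), Pow(Add(73, L), -1), Add(-74, L)) (Function('x')(L) = Mul(Mul(Add(L, -74), Pow(Add(73, L), -1)), Pow(L, 2)) = Mul(Mul(Add(-74, L), Pow(Add(73, L), -1)), Pow(L, 2)) = Mul(Mul(Pow(Add(73, L), -1), Add(-74, L)), Pow(L, 2)) = Mul(Pow(L, 2), Pow(Add(73, L), -1), Add(-74, L)))
Add(Add(Function('x')(32), M), 20193) = Add(Add(Mul(Pow(32, 2), Pow(Add(73, 32), -1), Add(-74, 32)), 31358), 20193) = Add(Add(Mul(1024, Pow(105, -1), -42), 31358), 20193) = Add(Add(Mul(1024, Rational(1, 105), -42), 31358), 20193) = Add(Add(Rational(-2048, 5), 31358), 20193) = Add(Rational(154742, 5), 20193) = Rational(255707, 5)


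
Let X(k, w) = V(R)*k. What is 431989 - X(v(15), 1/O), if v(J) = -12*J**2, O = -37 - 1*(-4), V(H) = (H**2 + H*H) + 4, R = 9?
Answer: 880189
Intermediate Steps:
V(H) = 4 + 2*H**2 (V(H) = (H**2 + H**2) + 4 = 2*H**2 + 4 = 4 + 2*H**2)
O = -33 (O = -37 + 4 = -33)
X(k, w) = 166*k (X(k, w) = (4 + 2*9**2)*k = (4 + 2*81)*k = (4 + 162)*k = 166*k)
431989 - X(v(15), 1/O) = 431989 - 166*(-12*15**2) = 431989 - 166*(-12*225) = 431989 - 166*(-2700) = 431989 - 1*(-448200) = 431989 + 448200 = 880189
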